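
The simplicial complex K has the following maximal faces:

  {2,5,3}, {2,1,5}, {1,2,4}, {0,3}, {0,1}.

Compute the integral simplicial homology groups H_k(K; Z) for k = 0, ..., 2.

K has 6 vertices, 9 edges, 3 triangles.
rank ∂_0 = 0, rank ∂_1 = 5 ⇒ b_0 = 6 − 0 − 5 = 1; all invariant factors of ∂_1 are 1 so no torsion. So H_0 ≅ Z.
rank ∂_1 = 5, rank ∂_2 = 3 ⇒ b_1 = 9 − 5 − 3 = 1; all invariant factors of ∂_2 are 1 so no torsion. So H_1 ≅ Z.
rank ∂_2 = 3, rank ∂_3 = 0 ⇒ b_2 = 3 − 3 − 0 = 0. So H_2 ≅ 0.

H_0 = Z,  H_1 = Z,  H_2 = 0.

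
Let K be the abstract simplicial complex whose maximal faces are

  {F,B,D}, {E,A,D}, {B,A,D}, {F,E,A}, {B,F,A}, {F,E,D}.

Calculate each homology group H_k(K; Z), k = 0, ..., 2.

H_0 = Z,  H_1 = 0,  H_2 = Z.

Take the total order A < B < D < E < F on the vertex set. Then K (dimension 2) consists of the simplices:

  0-simplices (5): A, B, D, E, F
  1-simplices (9): AB, AD, AE, AF, BD, BF, DE, DF, EF
  2-simplices (6): ABD, ABF, ADE, AEF, BDF, DEF

giving chain groups C_0 ≅ Z^5, C_1 ≅ Z^9, C_2 ≅ Z^6.

The boundary map ∂_1: C_1 → C_0 sends each edge [p,q] (with p < q) to q − p. For instance
  ∂AF = F − A.
This gives a 5×9 integer matrix of rank 4; reducing to Smith normal form yields diagonal entries (1,1,1,1).

The boundary map ∂_2: C_2 → C_1 maps a triangle to the signed sum of its edges. For instance
  ∂AEF = EF − AF + AE,
  ∂ADE = DE − AE + AD.
This gives a 9×6 integer matrix of rank 5; reducing to Smith normal form yields diagonal entries (1,1,1,1,1).

From H_k ≅ ker(∂_k) / im(∂_{k+1}) we obtain:

  H_0: rank C_0 − rank ∂_1 = 5 − 4 = 1, and the invariant factors of ∂_1 are all 1, so H_0 ≅ Z.
  H_1: rank ker ∂_1 − rank ∂_2 = (9 − 4) − 5 = 0, and the invariant factors of ∂_2 are all 1, so H_1 ≅ 0.
  H_2: rank ker ∂_2 − rank ∂_3 = (6 − 5) − 0 = 1, and there is no ∂_3, so H_2 ≅ Z.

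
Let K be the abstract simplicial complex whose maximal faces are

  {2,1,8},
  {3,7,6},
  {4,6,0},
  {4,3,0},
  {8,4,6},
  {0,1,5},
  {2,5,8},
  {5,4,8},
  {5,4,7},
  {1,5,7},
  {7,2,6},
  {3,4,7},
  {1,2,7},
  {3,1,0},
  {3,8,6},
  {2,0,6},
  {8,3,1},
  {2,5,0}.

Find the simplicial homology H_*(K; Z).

H_0 = Z,  H_1 = Z × Z/2,  H_2 = 0.

K has 9 vertices, 27 edges, 18 triangles.
rank ∂_0 = 0, rank ∂_1 = 8 ⇒ b_0 = 9 − 0 − 8 = 1; all invariant factors of ∂_1 are 1 so no torsion. So H_0 ≅ Z.
rank ∂_1 = 8, rank ∂_2 = 18 ⇒ b_1 = 27 − 8 − 18 = 1; ∂_2 has invariant factor(s) [2] giving torsion. So H_1 ≅ Z × Z/2.
rank ∂_2 = 18, rank ∂_3 = 0 ⇒ b_2 = 18 − 18 − 0 = 0. So H_2 ≅ 0.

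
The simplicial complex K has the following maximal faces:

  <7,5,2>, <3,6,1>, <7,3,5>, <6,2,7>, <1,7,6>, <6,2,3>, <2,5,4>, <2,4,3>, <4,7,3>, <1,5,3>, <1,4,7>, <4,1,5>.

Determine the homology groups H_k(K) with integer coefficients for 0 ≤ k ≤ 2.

H_0 = Z,  H_1 = Z/2,  H_2 = 0.

We work with the vertex ordering 1 < 2 < 3 < 4 < 5 < 6 < 7. The simplices of K, each written with vertices in increasing order, are:

  0-simplices (7): [1], [2], [3], [4], [5], [6], [7]
  1-simplices (18): [1,3], [1,4], [1,5], [1,6], [1,7], [2,3], [2,4], [2,5], [2,6], [2,7], [3,4], [3,5], [3,6], [3,7], [4,5], [4,7], [5,7], [6,7]
  2-simplices (12): [1,3,5], [1,3,6], [1,4,5], [1,4,7], [1,6,7], [2,3,4], [2,3,6], [2,4,5], [2,5,7], [2,6,7], [3,4,7], [3,5,7]

giving chain groups C_0 ≅ Z^7, C_1 ≅ Z^18, C_2 ≅ Z^12.

Boundary ∂_1: C_1 → C_0 is given by ∂[p,q] = [q] − [p]. For instance
  ∂[3,6] = [6] − [3].
As a 7×18 matrix over Z this has rank 6, with invariant factors (1,1,1,1,1,1).

Boundary ∂_2: C_2 → C_1 maps a triangle to the signed sum of its edges. For instance
  ∂[2,5,7] = [5,7] − [2,7] + [2,5],
  ∂[3,5,7] = [5,7] − [3,7] + [3,5].
The 18×12 boundary matrix has rank 12 and Smith normal form diag(1,1,1,1,1,1,1,1,1,1,1,2).

Reading off H_k = ker ∂_k / im ∂_{k+1}:

  H_0: rank C_0 − rank ∂_1 = 7 − 6 = 1, and the invariant factors of ∂_1 are all 1, so H_0 ≅ Z.
  H_1: rank ker ∂_1 − rank ∂_2 = (18 − 6) − 12 = 0, and ∂_2 has invariant factor 2 > 1, so H_1 ≅ Z/2.
  H_2: rank ker ∂_2 − rank ∂_3 = (12 − 12) − 0 = 0, and there is no ∂_3, so H_2 ≅ 0.

As a check, the Euler characteristic is 7 − 18 + 12 = 1, which agrees with 1 − 0 + 0 = 1.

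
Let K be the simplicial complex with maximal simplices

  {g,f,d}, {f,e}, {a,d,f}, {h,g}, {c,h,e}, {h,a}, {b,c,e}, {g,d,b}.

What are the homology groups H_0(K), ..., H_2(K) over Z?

H_0 ≅ Z,  H_1 ≅ Z^3,  H_2 = 0.

Take the total order a < b < c < d < e < f < g < h on the vertex set. Then K (dimension 2) consists of the simplices:

  0-simplices (8): a, b, c, d, e, f, g, h
  1-simplices (15): ad, af, ah, bc, bd, be, bg, ce, ch, df, dg, ef, eh, fg, gh
  2-simplices (5): adf, bce, bdg, ceh, dfg

giving chain groups C_0 ≅ Z^8, C_1 ≅ Z^15, C_2 ≅ Z^5.

Boundary ∂_1: C_1 → C_0 is given by ∂[p,q] = [q] − [p].
This gives a 8×15 integer matrix of rank 7; reducing to Smith normal form yields diagonal entries (1,1,1,1,1,1,1).

∂_2: C_2 → C_1 acts by ∂[p,q,r] = [q,r] − [p,r] + [p,q]. For instance
  ∂adf = df − af + ad,
  ∂ceh = eh − ch + ce.
The resulting 15×5 matrix has rank 5, and its Smith normal form has invariant factors (1,1,1,1,1).

Reading off H_k = ker ∂_k / im ∂_{k+1}:

  H_0: rank C_0 − rank ∂_1 = 8 − 7 = 1, and the invariant factors of ∂_1 are all 1, so H_0 = Z.
  H_1: rank ker ∂_1 − rank ∂_2 = (15 − 7) − 5 = 3, and the invariant factors of ∂_2 are all 1, so H_1 = Z^3.
  H_2: rank ker ∂_2 − rank ∂_3 = (5 − 5) − 0 = 0, and there is no ∂_3, so H_2 = 0.

As a check, the Euler characteristic is 8 − 15 + 5 = -2, which agrees with 1 − 3 + 0 = -2.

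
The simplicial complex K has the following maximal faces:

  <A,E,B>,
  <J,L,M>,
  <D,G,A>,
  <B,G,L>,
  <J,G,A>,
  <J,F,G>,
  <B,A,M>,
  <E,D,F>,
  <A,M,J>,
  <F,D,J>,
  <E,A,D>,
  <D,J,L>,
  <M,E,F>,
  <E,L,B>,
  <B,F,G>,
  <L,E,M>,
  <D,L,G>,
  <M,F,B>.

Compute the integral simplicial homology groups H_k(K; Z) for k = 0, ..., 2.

Fix the vertex order A < B < D < E < F < G < J < L < M and write every simplex with vertices in increasing order. Then dim K = 2 and the simplices of K are:

  0-simplices (9): A, B, D, E, F, G, J, L, M
  1-simplices (27): AB, AD, AE, AG, AJ, AM, BE, BF, BG, BL, BM, DE, DF, DG, DJ, DL, EF, EL, EM, FG, FJ, FM, GJ, GL, JL, JM, LM
  2-simplices (18): ABE, ABM, ADE, ADG, AGJ, AJM, BEL, BFG, BFM, BGL, DEF, DFJ, DGL, DJL, EFM, ELM, FGJ, JLM

so the chain groups are C_0 ≅ Z^9, C_1 ≅ Z^27, C_2 ≅ Z^18.

∂_1: C_1 → C_0 maps an edge to its endpoints' difference, ∂[p,q] = q − p.
This gives a 9×27 integer matrix of rank 8; reducing to Smith normal form yields diagonal entries (1,1,1,1,1,1,1,1).

The boundary map ∂_2: C_2 → C_1 sends each 2-simplex [p,q,r] to [q,r] − [p,r] + [p,q]. For instance
  ∂FGJ = GJ − FJ + FG,
  ∂DEF = EF − DF + DE.
As a 27×18 matrix over Z this has rank 18, with invariant factors (1,1,1,1,1,1,1,1,1,1,1,1,1,1,1,1,1,2).

Reading off H_k = ker ∂_k / im ∂_{k+1}:

  H_0: rank C_0 − rank ∂_1 = 9 − 8 = 1, and the invariant factors of ∂_1 are all 1, so H_0 ≅ Z.
  H_1: rank ker ∂_1 − rank ∂_2 = (27 − 8) − 18 = 1, and ∂_2 has invariant factor 2 > 1, so H_1 ≅ Z ⊕ Z/2.
  H_2: rank ker ∂_2 − rank ∂_3 = (18 − 18) − 0 = 0, and there is no ∂_3, so H_2 ≅ 0.

(K is a triangulation of the Klein bottle.)

H_0 = Z,  H_1 = Z ⊕ Z/2,  H_2 = 0.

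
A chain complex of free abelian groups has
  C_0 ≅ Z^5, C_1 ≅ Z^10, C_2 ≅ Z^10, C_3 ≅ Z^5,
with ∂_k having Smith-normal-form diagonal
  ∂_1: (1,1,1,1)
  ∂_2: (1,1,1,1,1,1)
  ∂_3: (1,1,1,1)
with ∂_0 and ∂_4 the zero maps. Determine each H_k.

H_0 ≅ Z,  H_1 = 0,  H_2 = 0,  H_3 ≅ Z.

H_0: b_0 = 5 − 0 − 4 = 1; torsion from ∂_1 factors > 1: none. So H_0 ≅ Z.
H_1: b_1 = 10 − 4 − 6 = 0; torsion from ∂_2 factors > 1: none. So H_1 ≅ 0.
H_2: b_2 = 10 − 6 − 4 = 0; torsion from ∂_3 factors > 1: none. So H_2 ≅ 0.
H_3: b_3 = 5 − 4 − 0 = 1; torsion from ∂_4 factors > 1: none. So H_3 ≅ Z.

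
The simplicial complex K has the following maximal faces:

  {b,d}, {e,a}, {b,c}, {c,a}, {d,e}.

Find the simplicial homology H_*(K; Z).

H_0 = Z,  H_1 = Z.

K has 5 vertices, 5 edges.
rank ∂_0 = 0, rank ∂_1 = 4 ⇒ b_0 = 5 − 0 − 4 = 1; all invariant factors of ∂_1 are 1 so no torsion. So H_0 ≅ Z.
rank ∂_1 = 4, rank ∂_2 = 0 ⇒ b_1 = 5 − 4 − 0 = 1. So H_1 ≅ Z.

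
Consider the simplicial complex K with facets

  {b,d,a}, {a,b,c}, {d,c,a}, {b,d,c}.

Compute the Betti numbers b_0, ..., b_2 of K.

Order the vertices as a < b < c < d. Listing each simplex with vertices in this order, K has dimension 2 with simplices:

  0-simplices (4): a, b, c, d
  1-simplices (6): ab, ac, ad, bc, bd, cd
  2-simplices (4): abc, abd, acd, bcd

so the chain groups are C_0 ≅ Z^4, C_1 ≅ Z^6, C_2 ≅ Z^4.

∂_1: C_1 → C_0 maps an edge to its endpoints' difference, ∂[p,q] = q − p.
The resulting 4×6 matrix has rank 3, and its Smith normal form has invariant factors (1,1,1).

The boundary map ∂_2: C_2 → C_1 maps a triangle to the signed sum of its edges. For instance
  ∂acd = cd − ad + ac,
  ∂abd = bd − ad + ab.
This gives a 6×4 integer matrix of rank 3; reducing to Smith normal form yields diagonal entries (1,1,1).

Computing H_k = (kernel of ∂_k) / (image of ∂_{k+1}):

  H_0: rank C_0 − rank ∂_1 = 4 − 3 = 1, and the invariant factors of ∂_1 are all 1, so H_0 = Z.
  H_1: rank ker ∂_1 − rank ∂_2 = (6 − 3) − 3 = 0, and the invariant factors of ∂_2 are all 1, so H_1 = 0.
  H_2: rank ker ∂_2 − rank ∂_3 = (4 − 3) − 0 = 1, and there is no ∂_3, so H_2 = Z.

(K is a triangulation of the 2-sphere S^2.)

Hence the Betti numbers are b_0 = 1, b_1 = 0, b_2 = 1.

b_0 = 1, b_1 = 0, b_2 = 1.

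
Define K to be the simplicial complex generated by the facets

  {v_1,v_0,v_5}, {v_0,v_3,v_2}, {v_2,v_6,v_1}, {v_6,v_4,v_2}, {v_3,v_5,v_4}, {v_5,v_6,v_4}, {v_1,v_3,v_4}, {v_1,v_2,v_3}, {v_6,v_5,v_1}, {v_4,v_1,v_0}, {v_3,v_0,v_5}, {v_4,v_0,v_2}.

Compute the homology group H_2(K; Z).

H_2 = 0.

We work with the vertex ordering v_0 < v_1 < v_2 < v_3 < v_4 < v_5 < v_6. The simplices of K, each written with vertices in increasing order, are:

  0-simplices (7): [v_0], [v_1], [v_2], [v_3], [v_4], [v_5], [v_6]
  1-simplices (18): (18 of them)
  2-simplices (12): (12 of them)

so the chain groups are C_0 ≅ Z^7, C_1 ≅ Z^18, C_2 ≅ Z^12.

Boundary ∂_1: C_1 → C_0 sends each edge [p,q] (with p < q) to q − p. For instance
  ∂[v_1,v_3] = [v_3] − [v_1].
The 7×18 boundary matrix has rank 6 and Smith normal form diag(1,1,1,1,1,1).

∂_2: C_2 → C_1 maps a triangle to the signed sum of its edges. For instance
  ∂[v_0,v_2,v_3] = [v_2,v_3] − [v_0,v_3] + [v_0,v_2],
  ∂[v_0,v_3,v_5] = [v_3,v_5] − [v_0,v_5] + [v_0,v_3].
The 18×12 boundary matrix has rank 12 and Smith normal form diag(1,1,1,1,1,1,1,1,1,1,1,2).

From H_k ≅ ker(∂_k) / im(∂_{k+1}) we obtain:

  H_2: rank ker ∂_2 − rank ∂_3 = (12 − 12) − 0 = 0, and there is no ∂_3, so H_2 ≅ 0.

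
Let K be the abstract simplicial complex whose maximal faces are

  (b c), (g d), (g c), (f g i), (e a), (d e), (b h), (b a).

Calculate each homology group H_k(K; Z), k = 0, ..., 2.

Take the total order a < b < c < d < e < f < g < h < i on the vertex set. Then K (dimension 2) consists of the simplices:

  0-simplices (9): a, b, c, d, e, f, g, h, i
  1-simplices (10): ab, ae, bc, bh, cg, de, dg, fg, fi, gi
  2-simplices (1): fgi

giving chain groups C_0 ≅ Z^9, C_1 ≅ Z^10, C_2 ≅ Z^1.

∂_1: C_1 → C_0 maps an edge to its endpoints' difference, ∂[p,q] = q − p. For instance
  ∂bh = h − b.
As a 9×10 matrix over Z this has rank 8, with invariant factors (1,1,1,1,1,1,1,1).

Boundary ∂_2: C_2 → C_1 maps a triangle to the signed sum of its edges. For instance
  ∂fgi = gi − fi + fg.
This gives a 10×1 integer matrix of rank 1; reducing to Smith normal form yields diagonal entries (1).

Computing H_k = (kernel of ∂_k) / (image of ∂_{k+1}):

  H_0: rank C_0 − rank ∂_1 = 9 − 8 = 1, and the invariant factors of ∂_1 are all 1, so H_0 ≅ Z.
  H_1: rank ker ∂_1 − rank ∂_2 = (10 − 8) − 1 = 1, and the invariant factors of ∂_2 are all 1, so H_1 ≅ Z.
  H_2: rank ker ∂_2 − rank ∂_3 = (1 − 1) − 0 = 0, and there is no ∂_3, so H_2 ≅ 0.

As a check, the Euler characteristic is 9 − 10 + 1 = 0, which agrees with 1 − 1 + 0 = 0.

H_0 ≅ Z,  H_1 ≅ Z,  H_2 = 0.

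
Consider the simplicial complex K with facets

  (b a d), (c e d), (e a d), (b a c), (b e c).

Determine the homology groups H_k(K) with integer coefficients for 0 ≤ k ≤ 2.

H_0 = Z,  H_1 = Z,  H_2 = 0.

Order the vertices as a < b < c < d < e. Listing each simplex with vertices in this order, K has dimension 2 with simplices:

  0-simplices (5): a, b, c, d, e
  1-simplices (10): ab, ac, ad, ae, bc, bd, be, cd, ce, de
  2-simplices (5): abc, abd, ade, bce, cde

Hence C_0 ≅ Z^5, C_1 ≅ Z^10, C_2 ≅ Z^5.

The boundary map ∂_1: C_1 → C_0 is given by ∂[p,q] = [q] − [p].
The 5×10 boundary matrix has rank 4 and Smith normal form diag(1,1,1,1).

The boundary map ∂_2: C_2 → C_1 sends each 2-simplex [p,q,r] to [q,r] − [p,r] + [p,q]. For instance
  ∂ade = de − ae + ad,
  ∂cde = de − ce + cd.
This gives a 10×5 integer matrix of rank 5; reducing to Smith normal form yields diagonal entries (1,1,1,1,1).

Reading off H_k = ker ∂_k / im ∂_{k+1}:

  H_0: rank C_0 − rank ∂_1 = 5 − 4 = 1, and the invariant factors of ∂_1 are all 1, so H_0 ≅ Z.
  H_1: rank ker ∂_1 − rank ∂_2 = (10 − 4) − 5 = 1, and the invariant factors of ∂_2 are all 1, so H_1 ≅ Z.
  H_2: rank ker ∂_2 − rank ∂_3 = (5 − 5) − 0 = 0, and there is no ∂_3, so H_2 ≅ 0.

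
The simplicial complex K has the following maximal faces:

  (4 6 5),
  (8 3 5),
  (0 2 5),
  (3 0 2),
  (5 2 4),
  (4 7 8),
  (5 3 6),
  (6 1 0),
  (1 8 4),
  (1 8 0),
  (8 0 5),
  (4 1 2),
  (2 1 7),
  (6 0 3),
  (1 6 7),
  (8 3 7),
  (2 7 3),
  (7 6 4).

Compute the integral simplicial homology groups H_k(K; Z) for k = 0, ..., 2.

H_0 ≅ Z,  H_1 ≅ Z ⊕ Z/2,  H_2 = 0.

K has 9 vertices, 27 edges, 18 triangles.
rank ∂_0 = 0, rank ∂_1 = 8 ⇒ b_0 = 9 − 0 − 8 = 1; all invariant factors of ∂_1 are 1 so no torsion. So H_0 ≅ Z.
rank ∂_1 = 8, rank ∂_2 = 18 ⇒ b_1 = 27 − 8 − 18 = 1; ∂_2 has invariant factor(s) [2] giving torsion. So H_1 ≅ Z ⊕ Z/2.
rank ∂_2 = 18, rank ∂_3 = 0 ⇒ b_2 = 18 − 18 − 0 = 0. So H_2 ≅ 0.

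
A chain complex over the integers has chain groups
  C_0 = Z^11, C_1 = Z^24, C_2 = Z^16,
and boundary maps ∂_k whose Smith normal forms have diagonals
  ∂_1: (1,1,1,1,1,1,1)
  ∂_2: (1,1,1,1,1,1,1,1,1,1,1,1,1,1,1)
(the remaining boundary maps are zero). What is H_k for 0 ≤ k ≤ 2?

H_0: b_0 = 11 − 0 − 7 = 4; torsion from ∂_1 factors > 1: none. So H_0 = Z^4.
H_1: b_1 = 24 − 7 − 15 = 2; torsion from ∂_2 factors > 1: none. So H_1 = Z^2.
H_2: b_2 = 16 − 15 − 0 = 1; torsion from ∂_3 factors > 1: none. So H_2 = Z.

H_0 = Z^4,  H_1 = Z^2,  H_2 = Z.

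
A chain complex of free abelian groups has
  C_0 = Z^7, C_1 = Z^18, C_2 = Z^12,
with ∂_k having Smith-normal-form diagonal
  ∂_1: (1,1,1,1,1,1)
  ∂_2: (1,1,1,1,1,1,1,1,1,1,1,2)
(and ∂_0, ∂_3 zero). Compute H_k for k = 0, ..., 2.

H_0: b_0 = 7 − 0 − 6 = 1; torsion from ∂_1 factors > 1: none. So H_0 = Z.
H_1: b_1 = 18 − 6 − 12 = 0; torsion from ∂_2 factors > 1: [2]. So H_1 = Z/2Z.
H_2: b_2 = 12 − 12 − 0 = 0; torsion from ∂_3 factors > 1: none. So H_2 = 0.

H_0 = Z,  H_1 = Z/2Z,  H_2 = 0.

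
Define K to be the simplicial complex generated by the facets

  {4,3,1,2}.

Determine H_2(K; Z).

H_2 ≅ 0.

We work with the vertex ordering 1 < 2 < 3 < 4. The simplices of K, each written with vertices in increasing order, are:

  0-simplices (4): [1], [2], [3], [4]
  1-simplices (6): [1,2], [1,3], [1,4], [2,3], [2,4], [3,4]
  2-simplices (4): [1,2,3], [1,2,4], [1,3,4], [2,3,4]
  3-simplices (1): [1,2,3,4]

so the chain groups are C_0 ≅ Z^4, C_1 ≅ Z^6, C_2 ≅ Z^4, C_3 ≅ Z^1.

The boundary map ∂_1: C_1 → C_0 maps an edge to its endpoints' difference, ∂[p,q] = q − p.
The 4×6 boundary matrix has rank 3 and Smith normal form diag(1,1,1).

Boundary ∂_2: C_2 → C_1 maps a triangle to the signed sum of its edges. For instance
  ∂[2,3,4] = [3,4] − [2,4] + [2,3],
  ∂[1,3,4] = [3,4] − [1,4] + [1,3].
This gives a 6×4 integer matrix of rank 3; reducing to Smith normal form yields diagonal entries (1,1,1).

The boundary map ∂_3: C_3 → C_2 sends each 3-simplex σ to the alternating sum Σ_i (−1)^i (σ with its i-th vertex removed). For instance
  ∂[1,2,3,4] = [2,3,4] − [1,3,4] + [1,2,4] − [1,2,3].
The resulting 4×1 matrix has rank 1, and its Smith normal form has invariant factors (1).

Reading off H_k = ker ∂_k / im ∂_{k+1}:

  H_2: rank ker ∂_2 − rank ∂_3 = (4 − 3) − 1 = 0, and the invariant factors of ∂_3 are all 1, so H_2 ≅ 0.

(K is a triangulation of the 3-simplex.)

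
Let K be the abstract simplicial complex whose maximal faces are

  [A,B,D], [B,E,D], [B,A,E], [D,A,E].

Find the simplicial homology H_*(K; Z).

Fix the vertex order A < B < D < E and write every simplex with vertices in increasing order. Then dim K = 2 and the simplices of K are:

  0-simplices (4): A, B, D, E
  1-simplices (6): AB, AD, AE, BD, BE, DE
  2-simplices (4): ABD, ABE, ADE, BDE

Hence C_0 ≅ Z^4, C_1 ≅ Z^6, C_2 ≅ Z^4.

∂_1: C_1 → C_0 sends each edge [p,q] (with p < q) to q − p. For instance
  ∂AB = B − A.
As a 4×6 matrix over Z this has rank 3, with invariant factors (1,1,1).

∂_2: C_2 → C_1 acts by ∂[p,q,r] = [q,r] − [p,r] + [p,q]. For instance
  ∂ABD = BD − AD + AB,
  ∂ABE = BE − AE + AB.
The resulting 6×4 matrix has rank 3, and its Smith normal form has invariant factors (1,1,1).

Computing H_k = (kernel of ∂_k) / (image of ∂_{k+1}):

  H_0: rank C_0 − rank ∂_1 = 4 − 3 = 1, and the invariant factors of ∂_1 are all 1, so H_0 ≅ Z.
  H_1: rank ker ∂_1 − rank ∂_2 = (6 − 3) − 3 = 0, and the invariant factors of ∂_2 are all 1, so H_1 ≅ 0.
  H_2: rank ker ∂_2 − rank ∂_3 = (4 − 3) − 0 = 1, and there is no ∂_3, so H_2 ≅ Z.

As a check, the Euler characteristic is 4 − 6 + 4 = 2, which agrees with 1 − 0 + 1 = 2.
(K is a triangulation of the 2-sphere S^2.)

H_0 = Z,  H_1 = 0,  H_2 = Z.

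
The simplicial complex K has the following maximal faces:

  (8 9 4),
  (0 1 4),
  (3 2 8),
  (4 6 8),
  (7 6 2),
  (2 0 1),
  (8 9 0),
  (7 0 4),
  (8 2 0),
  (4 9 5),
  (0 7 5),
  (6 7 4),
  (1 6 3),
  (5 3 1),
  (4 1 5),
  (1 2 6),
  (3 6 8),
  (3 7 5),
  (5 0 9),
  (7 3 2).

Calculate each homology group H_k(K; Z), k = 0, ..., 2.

H_0 = Z,  H_1 = Z ⊕ Z/2,  H_2 = 0.

Take the total order 0 < 1 < 2 < 3 < 4 < 5 < 6 < 7 < 8 < 9 on the vertex set. Then K (dimension 2) consists of the simplices:

  0-simplices (10): [0], [1], [2], [3], [4], [5], [6], [7], [8], [9]
  1-simplices (30): (30 of them)
  2-simplices (20): (20 of them)

Hence C_0 ≅ Z^10, C_1 ≅ Z^30, C_2 ≅ Z^20.

Boundary ∂_1: C_1 → C_0 sends each edge [p,q] (with p < q) to q − p. For instance
  ∂[0,5] = [5] − [0].
The resulting 10×30 matrix has rank 9, and its Smith normal form has invariant factors (1,1,1,1,1,1,1,1,1).

The boundary map ∂_2: C_2 → C_1 acts by ∂[p,q,r] = [q,r] − [p,r] + [p,q]. For instance
  ∂[2,3,7] = [3,7] − [2,7] + [2,3],
  ∂[0,5,9] = [5,9] − [0,9] + [0,5].
This gives a 30×20 integer matrix of rank 20; reducing to Smith normal form yields diagonal entries (1,1,1,1,1,1,1,1,1,1,1,1,1,1,1,1,1,1,1,2).

Reading off H_k = ker ∂_k / im ∂_{k+1}:

  H_0: rank C_0 − rank ∂_1 = 10 − 9 = 1, and the invariant factors of ∂_1 are all 1, so H_0 ≅ Z.
  H_1: rank ker ∂_1 − rank ∂_2 = (30 − 9) − 20 = 1, and ∂_2 has invariant factor 2 > 1, so H_1 ≅ Z ⊕ Z/2.
  H_2: rank ker ∂_2 − rank ∂_3 = (20 − 20) − 0 = 0, and there is no ∂_3, so H_2 ≅ 0.

(K is a triangulation of the Klein bottle.)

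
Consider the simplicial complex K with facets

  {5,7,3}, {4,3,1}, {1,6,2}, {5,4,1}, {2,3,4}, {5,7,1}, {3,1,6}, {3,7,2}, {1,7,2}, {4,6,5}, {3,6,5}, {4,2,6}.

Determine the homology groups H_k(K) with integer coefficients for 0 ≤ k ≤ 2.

H_0 = Z,  H_1 = Z/2,  H_2 = 0.

K has 7 vertices, 18 edges, 12 triangles.
rank ∂_0 = 0, rank ∂_1 = 6 ⇒ b_0 = 7 − 0 − 6 = 1; all invariant factors of ∂_1 are 1 so no torsion. So H_0 = Z.
rank ∂_1 = 6, rank ∂_2 = 12 ⇒ b_1 = 18 − 6 − 12 = 0; ∂_2 has invariant factor(s) [2] giving torsion. So H_1 = Z/2.
rank ∂_2 = 12, rank ∂_3 = 0 ⇒ b_2 = 12 − 12 − 0 = 0. So H_2 = 0.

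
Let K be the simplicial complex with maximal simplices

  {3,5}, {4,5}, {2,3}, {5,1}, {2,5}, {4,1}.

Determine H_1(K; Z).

H_1 = Z^2.

Order the vertices as 1 < 2 < 3 < 4 < 5. Listing each simplex with vertices in this order, K has dimension 1 with simplices:

  0-simplices (5): [1], [2], [3], [4], [5]
  1-simplices (6): [1,4], [1,5], [2,3], [2,5], [3,5], [4,5]

Hence C_0 ≅ Z^5, C_1 ≅ Z^6.

The boundary map ∂_1: C_1 → C_0 maps an edge to its endpoints' difference, ∂[p,q] = q − p. For instance
  ∂[3,5] = [5] − [3].
The resulting 5×6 matrix has rank 4, and its Smith normal form has invariant factors (1,1,1,1).

Computing H_k = (kernel of ∂_k) / (image of ∂_{k+1}):

  H_1: rank ker ∂_1 − rank ∂_2 = (6 − 4) − 0 = 2, and there is no ∂_2, so H_1 ≅ Z^2.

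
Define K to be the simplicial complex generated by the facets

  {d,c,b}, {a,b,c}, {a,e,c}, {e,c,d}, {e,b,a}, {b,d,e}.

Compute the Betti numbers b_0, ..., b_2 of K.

We work with the vertex ordering a < b < c < d < e. The simplices of K, each written with vertices in increasing order, are:

  0-simplices (5): a, b, c, d, e
  1-simplices (9): ab, ac, ae, bc, bd, be, cd, ce, de
  2-simplices (6): abc, abe, ace, bcd, bde, cde

Hence C_0 ≅ Z^5, C_1 ≅ Z^9, C_2 ≅ Z^6.

∂_1: C_1 → C_0 is given by ∂[p,q] = [q] − [p].
As a 5×9 matrix over Z this has rank 4, with invariant factors (1,1,1,1).

Boundary ∂_2: C_2 → C_1 maps a triangle to the signed sum of its edges. For instance
  ∂ace = ce − ae + ac,
  ∂abe = be − ae + ab.
The resulting 9×6 matrix has rank 5, and its Smith normal form has invariant factors (1,1,1,1,1).

Computing H_k = (kernel of ∂_k) / (image of ∂_{k+1}):

  H_0: rank C_0 − rank ∂_1 = 5 − 4 = 1, and the invariant factors of ∂_1 are all 1, so H_0 ≅ Z.
  H_1: rank ker ∂_1 − rank ∂_2 = (9 − 4) − 5 = 0, and the invariant factors of ∂_2 are all 1, so H_1 ≅ 0.
  H_2: rank ker ∂_2 − rank ∂_3 = (6 − 5) − 0 = 1, and there is no ∂_3, so H_2 ≅ Z.

Hence the Betti numbers are b_0 = 1, b_1 = 0, b_2 = 1.

b_0 = 1, b_1 = 0, b_2 = 1.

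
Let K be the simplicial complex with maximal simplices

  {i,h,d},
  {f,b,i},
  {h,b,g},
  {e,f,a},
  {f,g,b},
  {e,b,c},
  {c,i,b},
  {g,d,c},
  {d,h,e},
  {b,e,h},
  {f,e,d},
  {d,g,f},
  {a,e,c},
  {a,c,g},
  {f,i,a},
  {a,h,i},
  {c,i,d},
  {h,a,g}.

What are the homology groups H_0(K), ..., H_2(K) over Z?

H_0 ≅ Z,  H_1 ≅ Z^2,  H_2 ≅ Z.

Take the total order a < b < c < d < e < f < g < h < i on the vertex set. Then K (dimension 2) consists of the simplices:

  0-simplices (9): a, b, c, d, e, f, g, h, i
  1-simplices (27): ac, ae, af, ag, ah, ai, bc, be, bf, bg, bh, bi, cd, ce, cg, ci, de, df, dg, dh, di, ef, eh, fg, fi, gh, hi
  2-simplices (18): ace, acg, aef, afi, agh, ahi, bce, bci, beh, bfg, bfi, bgh, cdg, cdi, def, deh, dfg, dhi

giving chain groups C_0 ≅ Z^9, C_1 ≅ Z^27, C_2 ≅ Z^18.

The boundary map ∂_1: C_1 → C_0 is given by ∂[p,q] = [q] − [p].
This gives a 9×27 integer matrix of rank 8; reducing to Smith normal form yields diagonal entries (1,1,1,1,1,1,1,1).

Boundary ∂_2: C_2 → C_1 maps a triangle to the signed sum of its edges. For instance
  ∂acg = cg − ag + ac,
  ∂ace = ce − ae + ac.
This gives a 27×18 integer matrix of rank 17; reducing to Smith normal form yields diagonal entries (1,1,1,1,1,1,1,1,1,1,1,1,1,1,1,1,1).

Reading off H_k = ker ∂_k / im ∂_{k+1}:

  H_0: rank C_0 − rank ∂_1 = 9 − 8 = 1, and the invariant factors of ∂_1 are all 1, so H_0 ≅ Z.
  H_1: rank ker ∂_1 − rank ∂_2 = (27 − 8) − 17 = 2, and the invariant factors of ∂_2 are all 1, so H_1 ≅ Z^2.
  H_2: rank ker ∂_2 − rank ∂_3 = (18 − 17) − 0 = 1, and there is no ∂_3, so H_2 ≅ Z.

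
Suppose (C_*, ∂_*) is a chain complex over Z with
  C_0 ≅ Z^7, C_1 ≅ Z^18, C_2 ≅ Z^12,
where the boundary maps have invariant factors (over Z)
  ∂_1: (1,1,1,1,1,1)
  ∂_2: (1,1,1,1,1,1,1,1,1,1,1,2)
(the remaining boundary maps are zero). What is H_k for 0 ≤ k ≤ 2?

H_0: b_0 = 7 − 0 − 6 = 1; torsion from ∂_1 factors > 1: none. So H_0 = Z.
H_1: b_1 = 18 − 6 − 12 = 0; torsion from ∂_2 factors > 1: [2]. So H_1 = Z/2.
H_2: b_2 = 12 − 12 − 0 = 0; torsion from ∂_3 factors > 1: none. So H_2 = 0.

H_0 = Z,  H_1 = Z/2,  H_2 = 0.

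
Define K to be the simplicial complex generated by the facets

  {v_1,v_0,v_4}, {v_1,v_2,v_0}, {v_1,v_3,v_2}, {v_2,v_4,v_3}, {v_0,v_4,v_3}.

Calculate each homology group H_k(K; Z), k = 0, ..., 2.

H_0 ≅ Z,  H_1 ≅ Z,  H_2 = 0.

We work with the vertex ordering v_0 < v_1 < v_2 < v_3 < v_4. The simplices of K, each written with vertices in increasing order, are:

  0-simplices (5): [v_0], [v_1], [v_2], [v_3], [v_4]
  1-simplices (10): [v_0,v_1], [v_0,v_2], [v_0,v_3], [v_0,v_4], [v_1,v_2], [v_1,v_3], [v_1,v_4], [v_2,v_3], [v_2,v_4], [v_3,v_4]
  2-simplices (5): [v_0,v_1,v_2], [v_0,v_1,v_4], [v_0,v_3,v_4], [v_1,v_2,v_3], [v_2,v_3,v_4]

so the chain groups are C_0 ≅ Z^5, C_1 ≅ Z^10, C_2 ≅ Z^5.

The boundary map ∂_1: C_1 → C_0 maps an edge to its endpoints' difference, ∂[p,q] = q − p. For instance
  ∂[v_2,v_4] = [v_4] − [v_2].
This gives a 5×10 integer matrix of rank 4; reducing to Smith normal form yields diagonal entries (1,1,1,1).

The boundary map ∂_2: C_2 → C_1 maps a triangle to the signed sum of its edges. For instance
  ∂[v_0,v_1,v_4] = [v_1,v_4] − [v_0,v_4] + [v_0,v_1],
  ∂[v_0,v_1,v_2] = [v_1,v_2] − [v_0,v_2] + [v_0,v_1].
The 10×5 boundary matrix has rank 5 and Smith normal form diag(1,1,1,1,1).

Reading off H_k = ker ∂_k / im ∂_{k+1}:

  H_0: rank C_0 − rank ∂_1 = 5 − 4 = 1, and the invariant factors of ∂_1 are all 1, so H_0 = Z.
  H_1: rank ker ∂_1 − rank ∂_2 = (10 − 4) − 5 = 1, and the invariant factors of ∂_2 are all 1, so H_1 = Z.
  H_2: rank ker ∂_2 − rank ∂_3 = (5 − 5) − 0 = 0, and there is no ∂_3, so H_2 = 0.

As a check, the Euler characteristic is 5 − 10 + 5 = 0, which agrees with 1 − 1 + 0 = 0.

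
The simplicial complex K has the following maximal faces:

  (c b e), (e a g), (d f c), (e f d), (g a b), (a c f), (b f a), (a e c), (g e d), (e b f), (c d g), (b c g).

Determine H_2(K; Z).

Take the total order a < b < c < d < e < f < g on the vertex set. Then K (dimension 2) consists of the simplices:

  0-simplices (7): a, b, c, d, e, f, g
  1-simplices (18): ab, ac, ae, af, ag, bc, be, bf, bg, cd, ce, cf, cg, de, df, dg, ef, eg
  2-simplices (12): abf, abg, ace, acf, aeg, bce, bcg, bef, cdf, cdg, def, deg

so the chain groups are C_0 ≅ Z^7, C_1 ≅ Z^18, C_2 ≅ Z^12.

Boundary ∂_1: C_1 → C_0 is given by ∂[p,q] = [q] − [p].
This gives a 7×18 integer matrix of rank 6; reducing to Smith normal form yields diagonal entries (1,1,1,1,1,1).

Boundary ∂_2: C_2 → C_1 sends each 2-simplex [p,q,r] to [q,r] − [p,r] + [p,q]. For instance
  ∂abg = bg − ag + ab,
  ∂cdg = dg − cg + cd.
As a 18×12 matrix over Z this has rank 12, with invariant factors (1,1,1,1,1,1,1,1,1,1,1,2).

Now H_k = ker ∂_k / im ∂_{k+1}, so:

  H_2: rank ker ∂_2 − rank ∂_3 = (12 − 12) − 0 = 0, and there is no ∂_3, so H_2 ≅ 0.

(K is a triangulation of the real projective plane RP^2.)

H_2 = 0.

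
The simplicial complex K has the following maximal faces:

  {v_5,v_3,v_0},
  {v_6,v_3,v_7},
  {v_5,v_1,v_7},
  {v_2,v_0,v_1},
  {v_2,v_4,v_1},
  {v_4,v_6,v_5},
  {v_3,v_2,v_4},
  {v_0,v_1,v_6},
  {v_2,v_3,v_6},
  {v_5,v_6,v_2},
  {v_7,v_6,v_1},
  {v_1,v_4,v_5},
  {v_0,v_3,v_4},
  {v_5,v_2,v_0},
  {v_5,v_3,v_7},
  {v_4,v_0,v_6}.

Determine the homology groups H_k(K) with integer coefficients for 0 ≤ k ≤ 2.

H_0 ≅ Z,  H_1 ≅ Z^2,  H_2 ≅ Z.

Take the total order v_0 < v_1 < v_2 < v_3 < v_4 < v_5 < v_6 < v_7 on the vertex set. Then K (dimension 2) consists of the simplices:

  0-simplices (8): [v_0], [v_1], [v_2], [v_3], [v_4], [v_5], [v_6], [v_7]
  1-simplices (24): (24 of them)
  2-simplices (16): (16 of them)

so the chain groups are C_0 ≅ Z^8, C_1 ≅ Z^24, C_2 ≅ Z^16.

∂_1: C_1 → C_0 is given by ∂[p,q] = [q] − [p].
As a 8×24 matrix over Z this has rank 7, with invariant factors (1,1,1,1,1,1,1).

∂_2: C_2 → C_1 acts by ∂[p,q,r] = [q,r] − [p,r] + [p,q]. For instance
  ∂[v_0,v_1,v_6] = [v_1,v_6] − [v_0,v_6] + [v_0,v_1],
  ∂[v_4,v_5,v_6] = [v_5,v_6] − [v_4,v_6] + [v_4,v_5].
The 24×16 boundary matrix has rank 15 and Smith normal form diag(1,1,1,1,1,1,1,1,1,1,1,1,1,1,1).

Computing H_k = (kernel of ∂_k) / (image of ∂_{k+1}):

  H_0: rank C_0 − rank ∂_1 = 8 − 7 = 1, and the invariant factors of ∂_1 are all 1, so H_0 ≅ Z.
  H_1: rank ker ∂_1 − rank ∂_2 = (24 − 7) − 15 = 2, and the invariant factors of ∂_2 are all 1, so H_1 ≅ Z^2.
  H_2: rank ker ∂_2 − rank ∂_3 = (16 − 15) − 0 = 1, and there is no ∂_3, so H_2 ≅ Z.

(K is a triangulation of the torus T^2.)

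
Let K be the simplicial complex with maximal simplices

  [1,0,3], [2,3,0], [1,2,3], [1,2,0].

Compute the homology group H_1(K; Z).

Order the vertices as 0 < 1 < 2 < 3. Listing each simplex with vertices in this order, K has dimension 2 with simplices:

  0-simplices (4): [0], [1], [2], [3]
  1-simplices (6): [0,1], [0,2], [0,3], [1,2], [1,3], [2,3]
  2-simplices (4): [0,1,2], [0,1,3], [0,2,3], [1,2,3]

Hence C_0 ≅ Z^4, C_1 ≅ Z^6, C_2 ≅ Z^4.

The boundary map ∂_1: C_1 → C_0 is given by ∂[p,q] = [q] − [p].
The resulting 4×6 matrix has rank 3, and its Smith normal form has invariant factors (1,1,1).

The boundary map ∂_2: C_2 → C_1 maps a triangle to the signed sum of its edges. For instance
  ∂[0,2,3] = [2,3] − [0,3] + [0,2],
  ∂[1,2,3] = [2,3] − [1,3] + [1,2].
This gives a 6×4 integer matrix of rank 3; reducing to Smith normal form yields diagonal entries (1,1,1).

Now H_k = ker ∂_k / im ∂_{k+1}, so:

  H_1: rank ker ∂_1 − rank ∂_2 = (6 − 3) − 3 = 0, and the invariant factors of ∂_2 are all 1, so H_1 ≅ 0.

H_1 = 0.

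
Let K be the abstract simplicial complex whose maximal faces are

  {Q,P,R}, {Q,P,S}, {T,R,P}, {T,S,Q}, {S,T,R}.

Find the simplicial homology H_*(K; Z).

H_0 ≅ Z,  H_1 ≅ Z,  H_2 = 0.

Fix the vertex order P < Q < R < S < T and write every simplex with vertices in increasing order. Then dim K = 2 and the simplices of K are:

  0-simplices (5): P, Q, R, S, T
  1-simplices (10): PQ, PR, PS, PT, QR, QS, QT, RS, RT, ST
  2-simplices (5): PQR, PQS, PRT, QST, RST

giving chain groups C_0 ≅ Z^5, C_1 ≅ Z^10, C_2 ≅ Z^5.

Boundary ∂_1: C_1 → C_0 sends each edge [p,q] (with p < q) to q − p.
The resulting 5×10 matrix has rank 4, and its Smith normal form has invariant factors (1,1,1,1).

The boundary map ∂_2: C_2 → C_1 sends each 2-simplex [p,q,r] to [q,r] − [p,r] + [p,q]. For instance
  ∂QST = ST − QT + QS,
  ∂PRT = RT − PT + PR.
The resulting 10×5 matrix has rank 5, and its Smith normal form has invariant factors (1,1,1,1,1).

From H_k ≅ ker(∂_k) / im(∂_{k+1}) we obtain:

  H_0: rank C_0 − rank ∂_1 = 5 − 4 = 1, and the invariant factors of ∂_1 are all 1, so H_0 ≅ Z.
  H_1: rank ker ∂_1 − rank ∂_2 = (10 − 4) − 5 = 1, and the invariant factors of ∂_2 are all 1, so H_1 ≅ Z.
  H_2: rank ker ∂_2 − rank ∂_3 = (5 − 5) − 0 = 0, and there is no ∂_3, so H_2 ≅ 0.

As a check, the Euler characteristic is 5 − 10 + 5 = 0, which agrees with 1 − 1 + 0 = 0.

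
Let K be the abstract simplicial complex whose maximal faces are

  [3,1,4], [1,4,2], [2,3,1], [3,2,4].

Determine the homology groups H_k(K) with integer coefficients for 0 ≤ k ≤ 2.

Take the total order 1 < 2 < 3 < 4 on the vertex set. Then K (dimension 2) consists of the simplices:

  0-simplices (4): [1], [2], [3], [4]
  1-simplices (6): [1,2], [1,3], [1,4], [2,3], [2,4], [3,4]
  2-simplices (4): [1,2,3], [1,2,4], [1,3,4], [2,3,4]

giving chain groups C_0 ≅ Z^4, C_1 ≅ Z^6, C_2 ≅ Z^4.

Boundary ∂_1: C_1 → C_0 sends each edge [p,q] (with p < q) to q − p. For instance
  ∂[1,2] = [2] − [1].
This gives a 4×6 integer matrix of rank 3; reducing to Smith normal form yields diagonal entries (1,1,1).

Boundary ∂_2: C_2 → C_1 maps a triangle to the signed sum of its edges. For instance
  ∂[1,2,3] = [2,3] − [1,3] + [1,2],
  ∂[2,3,4] = [3,4] − [2,4] + [2,3].
This gives a 6×4 integer matrix of rank 3; reducing to Smith normal form yields diagonal entries (1,1,1).

Computing H_k = (kernel of ∂_k) / (image of ∂_{k+1}):

  H_0: rank C_0 − rank ∂_1 = 4 − 3 = 1, and the invariant factors of ∂_1 are all 1, so H_0 = Z.
  H_1: rank ker ∂_1 − rank ∂_2 = (6 − 3) − 3 = 0, and the invariant factors of ∂_2 are all 1, so H_1 = 0.
  H_2: rank ker ∂_2 − rank ∂_3 = (4 − 3) − 0 = 1, and there is no ∂_3, so H_2 = Z.

H_0 = Z,  H_1 = 0,  H_2 = Z.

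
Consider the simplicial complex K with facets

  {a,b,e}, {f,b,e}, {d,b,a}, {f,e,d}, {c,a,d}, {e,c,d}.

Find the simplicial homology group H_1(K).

H_1 = Z.

K has 6 vertices, 12 edges, 6 triangles.
rank ∂_1 = 5, rank ∂_2 = 6 ⇒ b_1 = 12 − 5 − 6 = 1; all invariant factors of ∂_2 are 1 so no torsion. So H_1 ≅ Z.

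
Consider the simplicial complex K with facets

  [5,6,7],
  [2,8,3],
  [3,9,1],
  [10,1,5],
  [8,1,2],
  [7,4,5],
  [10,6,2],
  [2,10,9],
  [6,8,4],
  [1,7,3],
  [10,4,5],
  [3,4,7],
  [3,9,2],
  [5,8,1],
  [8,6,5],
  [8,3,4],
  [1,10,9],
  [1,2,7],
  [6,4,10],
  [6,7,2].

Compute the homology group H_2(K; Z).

Take the total order 1 < 2 < 3 < 4 < 5 < 6 < 7 < 8 < 9 < 10 on the vertex set. Then K (dimension 2) consists of the simplices:

  0-simplices (10): [1], [2], [3], [4], [5], [6], [7], [8], [9], [10]
  1-simplices (30): (30 of them)
  2-simplices (20): (20 of them)

Hence C_0 ≅ Z^10, C_1 ≅ Z^30, C_2 ≅ Z^20.

∂_1: C_1 → C_0 is given by ∂[p,q] = [q] − [p].
The 10×30 boundary matrix has rank 9 and Smith normal form diag(1,1,1,1,1,1,1,1,1).

∂_2: C_2 → C_1 acts by ∂[p,q,r] = [q,r] − [p,r] + [p,q]. For instance
  ∂[2,9,10] = [9,10] − [2,10] + [2,9],
  ∂[4,6,8] = [6,8] − [4,8] + [4,6].
The resulting 30×20 matrix has rank 20, and its Smith normal form has invariant factors (1,1,1,1,1,1,1,1,1,1,1,1,1,1,1,1,1,1,1,2).

Reading off H_k = ker ∂_k / im ∂_{k+1}:

  H_2: rank ker ∂_2 − rank ∂_3 = (20 − 20) − 0 = 0, and there is no ∂_3, so H_2 ≅ 0.

H_2 = 0.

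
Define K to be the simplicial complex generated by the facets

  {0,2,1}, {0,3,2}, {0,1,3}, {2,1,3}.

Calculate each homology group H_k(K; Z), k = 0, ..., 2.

H_0 = Z,  H_1 = 0,  H_2 = Z.

We work with the vertex ordering 0 < 1 < 2 < 3. The simplices of K, each written with vertices in increasing order, are:

  0-simplices (4): [0], [1], [2], [3]
  1-simplices (6): [0,1], [0,2], [0,3], [1,2], [1,3], [2,3]
  2-simplices (4): [0,1,2], [0,1,3], [0,2,3], [1,2,3]

so the chain groups are C_0 ≅ Z^4, C_1 ≅ Z^6, C_2 ≅ Z^4.

∂_1: C_1 → C_0 maps an edge to its endpoints' difference, ∂[p,q] = q − p.
As a 4×6 matrix over Z this has rank 3, with invariant factors (1,1,1).

∂_2: C_2 → C_1 maps a triangle to the signed sum of its edges. For instance
  ∂[0,2,3] = [2,3] − [0,3] + [0,2],
  ∂[0,1,2] = [1,2] − [0,2] + [0,1].
As a 6×4 matrix over Z this has rank 3, with invariant factors (1,1,1).

Computing H_k = (kernel of ∂_k) / (image of ∂_{k+1}):

  H_0: rank C_0 − rank ∂_1 = 4 − 3 = 1, and the invariant factors of ∂_1 are all 1, so H_0 = Z.
  H_1: rank ker ∂_1 − rank ∂_2 = (6 − 3) − 3 = 0, and the invariant factors of ∂_2 are all 1, so H_1 = 0.
  H_2: rank ker ∂_2 − rank ∂_3 = (4 − 3) − 0 = 1, and there is no ∂_3, so H_2 = Z.

(K is a triangulation of the 2-sphere S^2.)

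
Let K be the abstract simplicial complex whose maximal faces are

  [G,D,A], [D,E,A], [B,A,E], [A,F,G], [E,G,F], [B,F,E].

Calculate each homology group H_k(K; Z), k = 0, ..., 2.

Order the vertices as A < B < D < E < F < G. Listing each simplex with vertices in this order, K has dimension 2 with simplices:

  0-simplices (6): A, B, D, E, F, G
  1-simplices (12): AB, AD, AE, AF, AG, BE, BF, DE, DG, EF, EG, FG
  2-simplices (6): ABE, ADE, ADG, AFG, BEF, EFG

Hence C_0 ≅ Z^6, C_1 ≅ Z^12, C_2 ≅ Z^6.

∂_1: C_1 → C_0 maps an edge to its endpoints' difference, ∂[p,q] = q − p. For instance
  ∂AD = D − A.
This gives a 6×12 integer matrix of rank 5; reducing to Smith normal form yields diagonal entries (1,1,1,1,1).

∂_2: C_2 → C_1 sends each 2-simplex [p,q,r] to [q,r] − [p,r] + [p,q]. For instance
  ∂AFG = FG − AG + AF,
  ∂ABE = BE − AE + AB.
This gives a 12×6 integer matrix of rank 6; reducing to Smith normal form yields diagonal entries (1,1,1,1,1,1).

From H_k ≅ ker(∂_k) / im(∂_{k+1}) we obtain:

  H_0: rank C_0 − rank ∂_1 = 6 − 5 = 1, and the invariant factors of ∂_1 are all 1, so H_0 = Z.
  H_1: rank ker ∂_1 − rank ∂_2 = (12 − 5) − 6 = 1, and the invariant factors of ∂_2 are all 1, so H_1 = Z.
  H_2: rank ker ∂_2 − rank ∂_3 = (6 − 6) − 0 = 0, and there is no ∂_3, so H_2 = 0.

As a check, the Euler characteristic is 6 − 12 + 6 = 0, which agrees with 1 − 1 + 0 = 0.
(K is a triangulation of the cylinder S^1 x I.)

H_0 ≅ Z,  H_1 ≅ Z,  H_2 = 0.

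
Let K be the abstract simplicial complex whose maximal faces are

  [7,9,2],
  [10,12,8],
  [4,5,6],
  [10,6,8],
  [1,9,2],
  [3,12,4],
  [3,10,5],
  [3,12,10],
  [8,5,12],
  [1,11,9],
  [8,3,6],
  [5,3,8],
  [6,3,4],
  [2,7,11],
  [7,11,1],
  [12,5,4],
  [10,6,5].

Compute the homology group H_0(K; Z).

H_0 = Z^2.

We work with the vertex ordering 1 < 2 < 3 < 4 < 5 < 6 < 7 < 8 < 9 < 10 < 11 < 12. The simplices of K, each written with vertices in increasing order, are:

  0-simplices (12): [1], [2], [3], [4], [5], [6], [7], [8], [9], [10], [11], [12]
  1-simplices (28): (28 of them)
  2-simplices (17): (17 of them)

so the chain groups are C_0 ≅ Z^12, C_1 ≅ Z^28, C_2 ≅ Z^17.

∂_1: C_1 → C_0 is given by ∂[p,q] = [q] − [p]. For instance
  ∂[3,10] = [10] − [3].
The 12×28 boundary matrix has rank 10 and Smith normal form diag(1,1,1,1,1,1,1,1,1,1).

∂_2: C_2 → C_1 acts by ∂[p,q,r] = [q,r] − [p,r] + [p,q]. For instance
  ∂[3,10,12] = [10,12] − [3,12] + [3,10],
  ∂[1,9,11] = [9,11] − [1,11] + [1,9].
As a 28×17 matrix over Z this has rank 17, with invariant factors (1,1,1,1,1,1,1,1,1,1,1,1,1,1,1,1,2).

Now H_k = ker ∂_k / im ∂_{k+1}, so:

  H_0: rank C_0 − rank ∂_1 = 12 − 10 = 2, and the invariant factors of ∂_1 are all 1, so H_0 = Z^2.

(K is a triangulation of the disjoint union of the Möbius band and the real projective plane RP^2.)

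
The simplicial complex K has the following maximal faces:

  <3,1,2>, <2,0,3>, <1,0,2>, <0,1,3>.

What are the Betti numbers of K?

Take the total order 0 < 1 < 2 < 3 on the vertex set. Then K (dimension 2) consists of the simplices:

  0-simplices (4): [0], [1], [2], [3]
  1-simplices (6): [0,1], [0,2], [0,3], [1,2], [1,3], [2,3]
  2-simplices (4): [0,1,2], [0,1,3], [0,2,3], [1,2,3]

so the chain groups are C_0 ≅ Z^4, C_1 ≅ Z^6, C_2 ≅ Z^4.

The boundary map ∂_1: C_1 → C_0 is given by ∂[p,q] = [q] − [p]. For instance
  ∂[1,2] = [2] − [1].
As a 4×6 matrix over Z this has rank 3, with invariant factors (1,1,1).

The boundary map ∂_2: C_2 → C_1 acts by ∂[p,q,r] = [q,r] − [p,r] + [p,q]. For instance
  ∂[0,2,3] = [2,3] − [0,3] + [0,2],
  ∂[1,2,3] = [2,3] − [1,3] + [1,2].
As a 6×4 matrix over Z this has rank 3, with invariant factors (1,1,1).

Reading off H_k = ker ∂_k / im ∂_{k+1}:

  H_0: rank C_0 − rank ∂_1 = 4 − 3 = 1, and the invariant factors of ∂_1 are all 1, so H_0 ≅ Z.
  H_1: rank ker ∂_1 − rank ∂_2 = (6 − 3) − 3 = 0, and the invariant factors of ∂_2 are all 1, so H_1 ≅ 0.
  H_2: rank ker ∂_2 − rank ∂_3 = (4 − 3) − 0 = 1, and there is no ∂_3, so H_2 ≅ Z.

As a check, the Euler characteristic is 4 − 6 + 4 = 2, which agrees with 1 − 0 + 1 = 2.
(K is a triangulation of the 2-sphere S^2.)

Hence the Betti numbers are b_0 = 1, b_1 = 0, b_2 = 1.

b_0 = 1, b_1 = 0, b_2 = 1.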